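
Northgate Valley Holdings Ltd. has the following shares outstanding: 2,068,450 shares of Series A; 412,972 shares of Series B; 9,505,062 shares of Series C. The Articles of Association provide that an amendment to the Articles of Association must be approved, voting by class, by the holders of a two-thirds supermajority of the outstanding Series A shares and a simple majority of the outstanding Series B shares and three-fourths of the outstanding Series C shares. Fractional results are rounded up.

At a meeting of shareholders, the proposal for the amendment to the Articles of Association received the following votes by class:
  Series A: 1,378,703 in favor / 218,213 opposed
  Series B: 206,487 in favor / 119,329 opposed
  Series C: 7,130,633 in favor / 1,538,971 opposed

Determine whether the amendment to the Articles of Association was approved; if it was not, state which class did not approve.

Not approved — the Series A shares did not give the required vote.

Series A: 2/3 of 2068450 = 1378966.67, rounded up to 1378967; 1,378,967 required, 1,378,703 in favor — not approved.
Series B: a majority of 412972 is 206487; 206,487 required, 206,487 in favor — approved.
Series C: 3/4 of 9505062 = 7128796.50, rounded up to 7128797; 7,128,797 required, 7,130,633 in favor — approved.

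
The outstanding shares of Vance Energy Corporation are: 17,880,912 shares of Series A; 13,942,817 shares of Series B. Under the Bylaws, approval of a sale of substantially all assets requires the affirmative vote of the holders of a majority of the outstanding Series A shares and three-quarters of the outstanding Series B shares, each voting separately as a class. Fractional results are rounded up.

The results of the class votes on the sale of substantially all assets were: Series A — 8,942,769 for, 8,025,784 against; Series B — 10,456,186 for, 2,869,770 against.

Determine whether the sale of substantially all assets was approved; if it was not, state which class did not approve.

Not approved — the Series B shares did not give the required vote.

Series A: a majority of 17880912 is 8940457; 8,940,457 required, 8,942,769 in favor — approved.
Series B: 3/4 of 13942817 = 10457112.75, rounded up to 10457113; 10,457,113 required, 10,456,186 in favor — not approved.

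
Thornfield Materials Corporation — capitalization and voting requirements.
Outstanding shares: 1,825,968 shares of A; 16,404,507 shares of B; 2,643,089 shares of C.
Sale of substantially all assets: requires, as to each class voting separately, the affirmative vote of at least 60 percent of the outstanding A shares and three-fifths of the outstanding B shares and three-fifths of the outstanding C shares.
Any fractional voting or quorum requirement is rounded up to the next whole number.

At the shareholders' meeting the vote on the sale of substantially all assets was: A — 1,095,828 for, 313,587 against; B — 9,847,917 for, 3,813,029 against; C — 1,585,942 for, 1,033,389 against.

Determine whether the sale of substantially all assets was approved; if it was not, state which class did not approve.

A: 3/5 of 1825968 = 1095580.80, rounded up to 1095581; 1,095,581 required, 1,095,828 in favor — approved.
B: 3/5 of 16404507 = 9842704.20, rounded up to 9842705; 9,842,705 required, 9,847,917 in favor — approved.
C: 3/5 of 2643089 = 1585853.40, rounded up to 1585854; 1,585,854 required, 1,585,942 in favor — approved.

Approved — every class gave the required vote.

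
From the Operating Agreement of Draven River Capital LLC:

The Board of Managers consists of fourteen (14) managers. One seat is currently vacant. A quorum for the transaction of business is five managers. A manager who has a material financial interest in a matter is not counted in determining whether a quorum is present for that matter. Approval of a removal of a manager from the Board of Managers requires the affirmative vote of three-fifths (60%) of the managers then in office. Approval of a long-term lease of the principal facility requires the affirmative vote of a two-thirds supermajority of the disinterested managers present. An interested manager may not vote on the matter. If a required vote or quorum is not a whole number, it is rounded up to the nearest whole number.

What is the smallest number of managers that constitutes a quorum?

5

The quorum is fixed at 5.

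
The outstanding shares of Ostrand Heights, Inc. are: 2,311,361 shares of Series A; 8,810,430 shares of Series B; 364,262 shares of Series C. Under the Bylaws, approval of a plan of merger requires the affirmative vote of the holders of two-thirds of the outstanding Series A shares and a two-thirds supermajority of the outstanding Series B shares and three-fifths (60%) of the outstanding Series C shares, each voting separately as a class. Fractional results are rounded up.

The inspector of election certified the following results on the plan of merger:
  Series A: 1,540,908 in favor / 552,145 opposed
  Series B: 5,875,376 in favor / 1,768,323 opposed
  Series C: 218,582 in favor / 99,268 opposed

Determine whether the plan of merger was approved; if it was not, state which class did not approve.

Series A: 2/3 of 2311361 = 1540907.33, rounded up to 1540908; 1,540,908 required, 1,540,908 in favor — approved.
Series B: 2/3 of 8810430 = 5873620; 5,873,620 required, 5,875,376 in favor — approved.
Series C: 3/5 of 364262 = 218557.20, rounded up to 218558; 218,558 required, 218,582 in favor — approved.

Approved — every class gave the required vote.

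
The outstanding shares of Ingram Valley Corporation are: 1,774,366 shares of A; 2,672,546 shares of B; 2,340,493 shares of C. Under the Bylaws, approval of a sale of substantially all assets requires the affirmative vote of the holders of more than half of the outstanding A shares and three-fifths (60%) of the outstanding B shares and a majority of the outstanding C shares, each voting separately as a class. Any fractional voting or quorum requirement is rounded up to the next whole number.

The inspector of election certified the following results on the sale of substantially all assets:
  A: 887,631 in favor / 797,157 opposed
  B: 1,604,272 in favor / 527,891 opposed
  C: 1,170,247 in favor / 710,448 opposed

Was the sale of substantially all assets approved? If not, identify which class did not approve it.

Approved — every class gave the required vote.

A: a majority of 1774366 is 887184; 887,184 required, 887,631 in favor — approved.
B: 3/5 of 2672546 = 1603527.60, rounded up to 1603528; 1,603,528 required, 1,604,272 in favor — approved.
C: a majority of 2340493 is 1170247; 1,170,247 required, 1,170,247 in favor — approved.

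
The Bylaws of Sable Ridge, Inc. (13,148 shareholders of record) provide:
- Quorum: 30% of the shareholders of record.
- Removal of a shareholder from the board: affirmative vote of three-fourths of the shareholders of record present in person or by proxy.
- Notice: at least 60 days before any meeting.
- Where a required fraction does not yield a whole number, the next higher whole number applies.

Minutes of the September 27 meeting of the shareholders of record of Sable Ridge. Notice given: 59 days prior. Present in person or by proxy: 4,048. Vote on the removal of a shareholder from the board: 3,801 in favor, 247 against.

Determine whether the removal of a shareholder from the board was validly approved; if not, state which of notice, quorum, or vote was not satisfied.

Invalid — notice requirement not satisfied.

Notice: 59 days given; 60 required. Not satisfied.
Quorum: 30% of 13,148 = 3,944.40, rounded up to 3,945; 4,048 present. Satisfied.
Vote: requires three-fourths of those present (4,048); 3/4 of 4048 = 3036, so 3,036 needed; 3,801 in favor. Satisfied.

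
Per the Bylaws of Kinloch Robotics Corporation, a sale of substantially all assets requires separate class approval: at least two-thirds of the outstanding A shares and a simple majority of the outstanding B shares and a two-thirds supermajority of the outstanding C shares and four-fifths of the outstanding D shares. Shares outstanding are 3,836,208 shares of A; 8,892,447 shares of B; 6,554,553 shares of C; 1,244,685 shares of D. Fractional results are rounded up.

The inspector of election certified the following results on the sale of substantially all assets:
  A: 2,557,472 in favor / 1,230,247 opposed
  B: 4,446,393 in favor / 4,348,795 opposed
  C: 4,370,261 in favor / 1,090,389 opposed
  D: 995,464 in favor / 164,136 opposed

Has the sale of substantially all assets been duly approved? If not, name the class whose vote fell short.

Not approved — the D shares did not give the required vote.

A: 2/3 of 3836208 = 2557472; 2,557,472 required, 2,557,472 in favor — approved.
B: a majority of 8892447 is 4446224; 4,446,224 required, 4,446,393 in favor — approved.
C: 2/3 of 6554553 = 4369702; 4,369,702 required, 4,370,261 in favor — approved.
D: 4/5 of 1244685 = 995748; 995,748 required, 995,464 in favor — not approved.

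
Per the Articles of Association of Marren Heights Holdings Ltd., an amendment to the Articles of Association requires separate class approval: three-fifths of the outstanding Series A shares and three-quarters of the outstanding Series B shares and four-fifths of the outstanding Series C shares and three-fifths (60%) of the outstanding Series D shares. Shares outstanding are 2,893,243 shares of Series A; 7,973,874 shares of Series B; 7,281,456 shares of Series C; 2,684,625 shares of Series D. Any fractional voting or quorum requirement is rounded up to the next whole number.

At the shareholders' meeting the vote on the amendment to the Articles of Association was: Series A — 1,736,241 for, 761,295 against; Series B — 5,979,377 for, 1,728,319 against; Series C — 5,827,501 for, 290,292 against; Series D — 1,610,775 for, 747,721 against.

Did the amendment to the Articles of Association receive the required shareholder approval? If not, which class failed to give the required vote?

Series A: 3/5 of 2893243 = 1735945.80, rounded up to 1735946; 1,735,946 required, 1,736,241 in favor — approved.
Series B: 3/4 of 7973874 = 5980405.50, rounded up to 5980406; 5,980,406 required, 5,979,377 in favor — not approved.
Series C: 4/5 of 7281456 = 5825164.80, rounded up to 5825165; 5,825,165 required, 5,827,501 in favor — approved.
Series D: 3/5 of 2684625 = 1610775; 1,610,775 required, 1,610,775 in favor — approved.

Not approved — the Series B shares did not give the required vote.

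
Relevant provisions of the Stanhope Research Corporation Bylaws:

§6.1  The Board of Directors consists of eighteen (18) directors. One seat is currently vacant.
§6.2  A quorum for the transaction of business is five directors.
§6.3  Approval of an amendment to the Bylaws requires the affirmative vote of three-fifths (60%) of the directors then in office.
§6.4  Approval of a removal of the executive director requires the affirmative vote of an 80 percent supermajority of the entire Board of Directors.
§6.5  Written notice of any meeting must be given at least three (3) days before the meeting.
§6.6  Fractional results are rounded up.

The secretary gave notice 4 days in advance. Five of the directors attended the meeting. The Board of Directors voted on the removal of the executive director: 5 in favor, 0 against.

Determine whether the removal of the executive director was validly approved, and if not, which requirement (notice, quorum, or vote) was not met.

Notice: 4 days given; 3 required (4 ≥ 3). Satisfied.
Quorum: 5 present; quorum is 5. Satisfied.
Vote: the removal of the executive director requires four-fifths of the entire Board of Directors (18). 4/5 of 18 = 14.40, rounded up to 15, so 15 affirmative votes are needed; 5 voted in favor. Not satisfied.

Invalid — vote requirement not satisfied.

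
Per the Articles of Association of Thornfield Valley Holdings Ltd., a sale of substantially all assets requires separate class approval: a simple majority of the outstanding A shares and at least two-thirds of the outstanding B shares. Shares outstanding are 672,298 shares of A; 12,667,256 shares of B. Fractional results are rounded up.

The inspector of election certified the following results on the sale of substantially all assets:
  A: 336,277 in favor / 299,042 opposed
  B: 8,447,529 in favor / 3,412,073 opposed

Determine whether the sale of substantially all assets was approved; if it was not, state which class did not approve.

A: a majority of 672298 is 336150; 336,150 required, 336,277 in favor — approved.
B: 2/3 of 12667256 = 8444837.33, rounded up to 8444838; 8,444,838 required, 8,447,529 in favor — approved.

Approved — every class gave the required vote.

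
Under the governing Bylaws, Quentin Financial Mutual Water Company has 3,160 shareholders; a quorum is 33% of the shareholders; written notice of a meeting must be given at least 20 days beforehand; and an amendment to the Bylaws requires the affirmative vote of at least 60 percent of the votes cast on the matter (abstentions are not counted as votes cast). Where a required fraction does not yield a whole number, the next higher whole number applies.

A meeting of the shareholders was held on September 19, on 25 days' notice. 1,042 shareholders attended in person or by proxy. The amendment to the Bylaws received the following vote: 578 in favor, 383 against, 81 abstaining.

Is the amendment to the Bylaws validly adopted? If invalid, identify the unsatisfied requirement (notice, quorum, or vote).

Invalid — quorum requirement not satisfied.

Notice: 25 days given; 20 required. Satisfied.
Quorum: 33% of 3,160 = 1,042.80, rounded up to 1,043; 1,042 present. Not satisfied.
Vote: requires three-fifths of the votes cast (1,042 − 81 abstaining = 961); 3/5 of 961 = 576.60, rounded up to 577, so 577 needed; 578 in favor. Satisfied.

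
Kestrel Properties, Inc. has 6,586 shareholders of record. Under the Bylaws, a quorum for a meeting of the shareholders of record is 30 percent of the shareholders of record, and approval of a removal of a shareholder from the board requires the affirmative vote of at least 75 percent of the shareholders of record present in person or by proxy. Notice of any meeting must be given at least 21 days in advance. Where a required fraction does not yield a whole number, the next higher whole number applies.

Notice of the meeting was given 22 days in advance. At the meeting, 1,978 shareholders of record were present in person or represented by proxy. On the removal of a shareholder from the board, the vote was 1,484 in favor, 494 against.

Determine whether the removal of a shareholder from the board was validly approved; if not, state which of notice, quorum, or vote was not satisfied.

Valid — all requirements satisfied.

Notice: 22 days given; 21 required. Satisfied.
Quorum: 30% of 6,586 = 1,975.80, rounded up to 1,976; 1,978 present. Satisfied.
Vote: requires three-fourths of those present (1,978); 3/4 of 1978 = 1483.50, rounded up to 1484, so 1,484 needed; 1,484 in favor. Satisfied.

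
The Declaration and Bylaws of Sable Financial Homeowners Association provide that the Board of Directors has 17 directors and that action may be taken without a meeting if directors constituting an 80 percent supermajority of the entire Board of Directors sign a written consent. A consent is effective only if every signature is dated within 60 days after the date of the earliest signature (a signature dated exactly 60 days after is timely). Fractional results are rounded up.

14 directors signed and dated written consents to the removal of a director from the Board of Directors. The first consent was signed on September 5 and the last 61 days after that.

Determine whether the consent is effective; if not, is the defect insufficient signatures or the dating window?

Signatures required: an 80 percent supermajority of 17 — 4/5 of 17 = 13.60, rounded up to 14, so 14 needed; 14 signed. Sufficient.
Dating window: the latest signature is 61 days after the earliest; the limit is 60 days. Outside the window.

Not effective — dating-window requirement not satisfied.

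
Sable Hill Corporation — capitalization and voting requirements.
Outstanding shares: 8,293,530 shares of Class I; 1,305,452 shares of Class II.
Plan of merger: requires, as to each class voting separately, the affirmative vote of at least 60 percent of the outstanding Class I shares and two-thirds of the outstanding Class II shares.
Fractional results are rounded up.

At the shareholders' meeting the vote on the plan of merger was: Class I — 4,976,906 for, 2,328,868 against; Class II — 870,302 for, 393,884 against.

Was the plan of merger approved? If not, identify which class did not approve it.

Approved — every class gave the required vote.

Class I: 3/5 of 8293530 = 4976118; 4,976,118 required, 4,976,906 in favor — approved.
Class II: 2/3 of 1305452 = 870301.33, rounded up to 870302; 870,302 required, 870,302 in favor — approved.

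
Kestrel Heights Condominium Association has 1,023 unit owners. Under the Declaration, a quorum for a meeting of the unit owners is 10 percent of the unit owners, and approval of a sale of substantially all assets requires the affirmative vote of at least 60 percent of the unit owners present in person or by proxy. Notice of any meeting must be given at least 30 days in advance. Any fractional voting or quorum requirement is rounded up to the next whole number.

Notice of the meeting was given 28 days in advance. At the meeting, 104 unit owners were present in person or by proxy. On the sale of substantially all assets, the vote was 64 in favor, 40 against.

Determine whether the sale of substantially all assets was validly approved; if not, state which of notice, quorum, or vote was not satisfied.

Invalid — notice requirement not satisfied.

Notice: 28 days given; 30 required. Not satisfied.
Quorum: 10% of 1,023 = 102.30, rounded up to 103; 104 present. Satisfied.
Vote: requires three-fifths of those present (104); 3/5 of 104 = 62.40, rounded up to 63, so 63 needed; 64 in favor. Satisfied.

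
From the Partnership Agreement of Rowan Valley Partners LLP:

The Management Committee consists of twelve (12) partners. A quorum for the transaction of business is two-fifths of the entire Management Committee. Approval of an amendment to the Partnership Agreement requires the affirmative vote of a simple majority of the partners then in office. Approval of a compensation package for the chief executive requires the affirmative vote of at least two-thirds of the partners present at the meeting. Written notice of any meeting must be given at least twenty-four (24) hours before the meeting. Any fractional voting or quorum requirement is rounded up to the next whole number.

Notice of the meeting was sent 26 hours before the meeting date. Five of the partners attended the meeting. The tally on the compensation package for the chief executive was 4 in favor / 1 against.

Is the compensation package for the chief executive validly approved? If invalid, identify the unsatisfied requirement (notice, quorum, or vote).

Notice: 26 hours given; 24 required (26 ≥ 24). Satisfied.
Quorum: 5 present; quorum is 5. Satisfied.
Vote: the compensation package for the chief executive requires two-thirds of the partners present (5). 2/3 of 5 = 3.33, rounded up to 4, so 4 affirmative votes are needed; 4 voted in favor. Satisfied.

Valid — all requirements satisfied.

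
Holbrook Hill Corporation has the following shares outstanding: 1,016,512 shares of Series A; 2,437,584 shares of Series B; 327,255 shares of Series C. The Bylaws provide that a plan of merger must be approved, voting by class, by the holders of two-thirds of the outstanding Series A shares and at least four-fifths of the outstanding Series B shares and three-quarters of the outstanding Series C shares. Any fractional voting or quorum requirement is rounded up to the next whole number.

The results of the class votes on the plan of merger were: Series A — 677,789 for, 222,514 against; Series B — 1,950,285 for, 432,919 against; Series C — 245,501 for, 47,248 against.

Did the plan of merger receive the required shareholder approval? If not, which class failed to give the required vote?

Series A: 2/3 of 1016512 = 677674.67, rounded up to 677675; 677,675 required, 677,789 in favor — approved.
Series B: 4/5 of 2437584 = 1950067.20, rounded up to 1950068; 1,950,068 required, 1,950,285 in favor — approved.
Series C: 3/4 of 327255 = 245441.25, rounded up to 245442; 245,442 required, 245,501 in favor — approved.

Approved — every class gave the required vote.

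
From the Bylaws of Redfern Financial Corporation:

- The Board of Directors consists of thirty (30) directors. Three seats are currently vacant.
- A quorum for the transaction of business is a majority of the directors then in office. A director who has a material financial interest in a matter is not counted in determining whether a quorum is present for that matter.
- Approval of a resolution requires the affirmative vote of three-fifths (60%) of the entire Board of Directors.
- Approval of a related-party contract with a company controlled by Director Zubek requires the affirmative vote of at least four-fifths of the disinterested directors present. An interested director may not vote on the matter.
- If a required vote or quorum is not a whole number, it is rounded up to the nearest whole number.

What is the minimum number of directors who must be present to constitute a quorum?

14

A majority of 27 is 14.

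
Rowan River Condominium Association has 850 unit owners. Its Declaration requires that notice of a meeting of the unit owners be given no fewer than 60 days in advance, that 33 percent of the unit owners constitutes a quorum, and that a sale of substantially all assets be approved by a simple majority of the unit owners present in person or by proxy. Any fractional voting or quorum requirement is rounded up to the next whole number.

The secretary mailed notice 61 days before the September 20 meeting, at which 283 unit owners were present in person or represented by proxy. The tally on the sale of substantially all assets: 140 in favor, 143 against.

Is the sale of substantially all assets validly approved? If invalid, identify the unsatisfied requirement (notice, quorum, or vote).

Notice: 61 days given; 60 required. Satisfied.
Quorum: 33% of 850 = 280.50, rounded up to 281; 283 present. Satisfied.
Vote: requires a majority of those present (283); a majority of 283 is 142, so 142 needed; 140 in favor. Not satisfied.

Invalid — vote requirement not satisfied.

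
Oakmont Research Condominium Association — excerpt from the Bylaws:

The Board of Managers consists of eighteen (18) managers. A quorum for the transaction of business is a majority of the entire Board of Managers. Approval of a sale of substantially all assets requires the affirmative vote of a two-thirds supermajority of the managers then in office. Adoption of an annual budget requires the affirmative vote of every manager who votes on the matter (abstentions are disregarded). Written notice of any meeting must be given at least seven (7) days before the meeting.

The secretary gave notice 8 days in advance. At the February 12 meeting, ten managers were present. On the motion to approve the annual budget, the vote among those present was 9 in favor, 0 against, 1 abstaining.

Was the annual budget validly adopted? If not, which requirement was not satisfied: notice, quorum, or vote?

Notice: 8 days given; 7 required (8 ≥ 7). Satisfied.
Quorum: 10 present; quorum is 10. Satisfied.
Vote: the annual budget requires the unanimous vote of the votes cast (10 present − 1 abstaining = 9). Unanimous means all 9, so 9 affirmative votes are needed; 9 voted in favor. Satisfied.

Valid — all requirements satisfied.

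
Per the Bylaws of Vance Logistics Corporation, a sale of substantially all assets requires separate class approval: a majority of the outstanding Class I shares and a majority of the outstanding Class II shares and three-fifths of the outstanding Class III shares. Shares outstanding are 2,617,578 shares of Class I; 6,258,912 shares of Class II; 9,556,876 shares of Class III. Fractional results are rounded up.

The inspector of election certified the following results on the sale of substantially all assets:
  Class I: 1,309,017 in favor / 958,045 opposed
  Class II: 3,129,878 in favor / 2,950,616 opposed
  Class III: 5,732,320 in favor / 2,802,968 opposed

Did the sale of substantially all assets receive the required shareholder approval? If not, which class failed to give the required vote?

Class I: a majority of 2617578 is 1308790; 1,308,790 required, 1,309,017 in favor — approved.
Class II: a majority of 6258912 is 3129457; 3,129,457 required, 3,129,878 in favor — approved.
Class III: 3/5 of 9556876 = 5734125.60, rounded up to 5734126; 5,734,126 required, 5,732,320 in favor — not approved.

Not approved — the Class III shares did not give the required vote.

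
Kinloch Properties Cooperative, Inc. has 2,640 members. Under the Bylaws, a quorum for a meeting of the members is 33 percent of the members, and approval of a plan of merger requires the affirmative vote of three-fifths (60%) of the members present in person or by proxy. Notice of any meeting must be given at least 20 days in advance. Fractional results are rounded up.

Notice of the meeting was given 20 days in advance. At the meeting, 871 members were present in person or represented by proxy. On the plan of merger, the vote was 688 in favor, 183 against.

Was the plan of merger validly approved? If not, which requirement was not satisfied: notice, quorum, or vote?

Notice: 20 days given; 20 required. Satisfied.
Quorum: 33% of 2,640 = 871.20, rounded up to 872; 871 present. Not satisfied.
Vote: requires three-fifths of those present (871); 3/5 of 871 = 522.60, rounded up to 523, so 523 needed; 688 in favor. Satisfied.

Invalid — quorum requirement not satisfied.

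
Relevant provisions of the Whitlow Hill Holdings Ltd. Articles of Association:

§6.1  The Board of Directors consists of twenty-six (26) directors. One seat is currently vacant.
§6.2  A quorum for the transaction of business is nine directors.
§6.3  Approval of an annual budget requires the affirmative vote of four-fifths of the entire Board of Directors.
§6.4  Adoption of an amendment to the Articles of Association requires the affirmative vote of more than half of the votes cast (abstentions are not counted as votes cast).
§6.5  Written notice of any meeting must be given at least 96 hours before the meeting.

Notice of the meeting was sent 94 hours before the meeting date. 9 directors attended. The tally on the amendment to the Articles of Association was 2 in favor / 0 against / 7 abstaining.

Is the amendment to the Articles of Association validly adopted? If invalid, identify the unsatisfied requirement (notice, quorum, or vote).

Notice: 94 hours given; 96 required (94 < 96). Not satisfied.
Quorum: 9 present; quorum is 9. Satisfied.
Vote: the amendment to the Articles of Association requires a majority of the votes cast (9 present − 7 abstaining = 2). A majority of 2 is 2, so 2 affirmative votes are needed; 2 voted in favor. Satisfied.

Invalid — notice requirement not satisfied.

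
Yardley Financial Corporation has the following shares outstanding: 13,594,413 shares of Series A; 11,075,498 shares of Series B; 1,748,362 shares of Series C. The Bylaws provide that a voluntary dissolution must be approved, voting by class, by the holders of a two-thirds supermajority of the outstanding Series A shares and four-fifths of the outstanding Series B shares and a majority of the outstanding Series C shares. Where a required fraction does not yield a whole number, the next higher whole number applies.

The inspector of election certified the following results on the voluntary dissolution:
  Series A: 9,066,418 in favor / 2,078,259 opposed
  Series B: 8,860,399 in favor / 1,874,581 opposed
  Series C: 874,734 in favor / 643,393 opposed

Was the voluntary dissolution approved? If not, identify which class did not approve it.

Approved — every class gave the required vote.

Series A: 2/3 of 13594413 = 9062942; 9,062,942 required, 9,066,418 in favor — approved.
Series B: 4/5 of 11075498 = 8860398.40, rounded up to 8860399; 8,860,399 required, 8,860,399 in favor — approved.
Series C: a majority of 1748362 is 874182; 874,182 required, 874,734 in favor — approved.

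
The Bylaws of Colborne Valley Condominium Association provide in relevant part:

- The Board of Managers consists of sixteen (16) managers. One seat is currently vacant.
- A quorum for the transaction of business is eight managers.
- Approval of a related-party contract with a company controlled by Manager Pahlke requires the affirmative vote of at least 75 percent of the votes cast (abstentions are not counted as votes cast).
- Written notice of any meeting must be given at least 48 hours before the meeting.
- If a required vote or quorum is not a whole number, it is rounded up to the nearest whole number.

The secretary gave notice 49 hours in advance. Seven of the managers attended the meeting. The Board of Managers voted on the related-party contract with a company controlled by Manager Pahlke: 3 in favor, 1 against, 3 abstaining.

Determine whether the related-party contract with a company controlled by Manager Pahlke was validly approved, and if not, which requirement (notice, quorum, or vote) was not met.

Notice: 49 hours given; 48 required (49 ≥ 48). Satisfied.
Quorum: 7 present; quorum is 8. Not satisfied.
Vote: the related-party contract with a company controlled by Manager Pahlke requires three-fourths of the votes cast (7 present − 3 abstaining = 4). 3/4 of 4 = 3, so 3 affirmative votes are needed; 3 voted in favor. Satisfied. (Moot — without a quorum no business can be validly transacted.)

Invalid — quorum requirement not satisfied.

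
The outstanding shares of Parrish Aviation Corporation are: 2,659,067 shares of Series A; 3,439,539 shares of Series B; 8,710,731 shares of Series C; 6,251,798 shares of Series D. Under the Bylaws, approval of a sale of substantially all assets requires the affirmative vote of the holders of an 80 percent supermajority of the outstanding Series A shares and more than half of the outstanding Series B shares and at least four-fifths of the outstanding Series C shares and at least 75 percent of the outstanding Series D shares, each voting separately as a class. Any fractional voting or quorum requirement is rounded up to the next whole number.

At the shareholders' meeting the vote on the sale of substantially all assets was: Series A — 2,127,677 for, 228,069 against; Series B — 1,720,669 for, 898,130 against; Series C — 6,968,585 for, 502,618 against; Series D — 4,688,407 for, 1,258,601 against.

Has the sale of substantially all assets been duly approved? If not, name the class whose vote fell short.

Series A: 4/5 of 2659067 = 2127253.60, rounded up to 2127254; 2,127,254 required, 2,127,677 in favor — approved.
Series B: a majority of 3439539 is 1719770; 1,719,770 required, 1,720,669 in favor — approved.
Series C: 4/5 of 8710731 = 6968584.80, rounded up to 6968585; 6,968,585 required, 6,968,585 in favor — approved.
Series D: 3/4 of 6251798 = 4688848.50, rounded up to 4688849; 4,688,849 required, 4,688,407 in favor — not approved.

Not approved — the Series D shares did not give the required vote.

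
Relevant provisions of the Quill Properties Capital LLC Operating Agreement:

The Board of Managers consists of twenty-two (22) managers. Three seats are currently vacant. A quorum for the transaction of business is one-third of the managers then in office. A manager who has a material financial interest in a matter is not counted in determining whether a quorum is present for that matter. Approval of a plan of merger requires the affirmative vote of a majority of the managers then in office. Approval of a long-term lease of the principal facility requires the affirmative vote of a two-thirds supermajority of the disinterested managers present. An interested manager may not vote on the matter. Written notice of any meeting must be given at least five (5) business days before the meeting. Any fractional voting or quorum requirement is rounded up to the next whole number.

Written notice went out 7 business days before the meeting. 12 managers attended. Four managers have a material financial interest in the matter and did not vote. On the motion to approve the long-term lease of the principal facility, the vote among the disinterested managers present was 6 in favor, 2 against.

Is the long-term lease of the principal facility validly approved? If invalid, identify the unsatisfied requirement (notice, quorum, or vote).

Valid — all requirements satisfied.

Notice: 7 business days given; 5 required (7 ≥ 5). Satisfied.
Quorum: 12 present, but the 4 interested managers do not count, leaving 8. Quorum is 7. Satisfied.
Vote: the long-term lease of the principal facility requires two-thirds of the disinterested managers present (12 − 4 = 8). 2/3 of 8 = 5.33, rounded up to 6, so 6 affirmative votes are needed; 6 voted in favor. Satisfied.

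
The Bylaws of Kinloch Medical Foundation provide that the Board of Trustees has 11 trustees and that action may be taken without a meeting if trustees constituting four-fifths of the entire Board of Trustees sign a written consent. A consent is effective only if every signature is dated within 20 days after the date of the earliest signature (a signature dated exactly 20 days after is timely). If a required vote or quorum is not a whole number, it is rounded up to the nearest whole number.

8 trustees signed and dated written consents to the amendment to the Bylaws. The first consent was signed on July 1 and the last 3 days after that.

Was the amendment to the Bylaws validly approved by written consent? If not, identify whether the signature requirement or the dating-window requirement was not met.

Signatures required: four-fifths of 11 — 4/5 of 11 = 8.80, rounded up to 9, so 9 needed; 8 signed. Insufficient.
Dating window: the latest signature is 3 days after the earliest; the limit is 20 days. Within the window.

Not effective — insufficient signatures.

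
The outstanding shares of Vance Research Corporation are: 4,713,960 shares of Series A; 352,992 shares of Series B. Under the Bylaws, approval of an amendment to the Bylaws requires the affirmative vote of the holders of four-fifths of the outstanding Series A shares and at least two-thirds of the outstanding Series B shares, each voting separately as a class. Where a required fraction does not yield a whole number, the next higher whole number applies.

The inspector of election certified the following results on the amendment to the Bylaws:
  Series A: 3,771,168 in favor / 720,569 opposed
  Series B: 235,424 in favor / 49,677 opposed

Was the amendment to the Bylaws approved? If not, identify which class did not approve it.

Approved — every class gave the required vote.

Series A: 4/5 of 4713960 = 3771168; 3,771,168 required, 3,771,168 in favor — approved.
Series B: 2/3 of 352992 = 235328; 235,328 required, 235,424 in favor — approved.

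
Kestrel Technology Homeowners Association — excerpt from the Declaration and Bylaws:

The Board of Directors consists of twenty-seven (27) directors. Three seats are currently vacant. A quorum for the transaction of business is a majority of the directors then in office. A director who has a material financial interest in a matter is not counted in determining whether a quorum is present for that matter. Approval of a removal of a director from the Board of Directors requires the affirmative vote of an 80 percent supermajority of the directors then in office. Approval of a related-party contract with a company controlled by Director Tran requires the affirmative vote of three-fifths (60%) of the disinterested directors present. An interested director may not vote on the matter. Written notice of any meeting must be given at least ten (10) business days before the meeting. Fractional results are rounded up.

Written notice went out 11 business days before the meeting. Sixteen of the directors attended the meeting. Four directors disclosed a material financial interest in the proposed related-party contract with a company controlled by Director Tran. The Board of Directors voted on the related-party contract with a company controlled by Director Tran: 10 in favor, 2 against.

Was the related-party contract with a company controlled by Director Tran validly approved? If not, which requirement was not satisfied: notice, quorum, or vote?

Invalid — quorum requirement not satisfied.

Notice: 11 business days given; 10 required (11 ≥ 10). Satisfied.
Quorum: 16 present, but the 4 interested directors do not count, leaving 12. Quorum is 13. Not satisfied.
Vote: the related-party contract with a company controlled by Director Tran requires three-fifths of the disinterested directors present (16 − 4 = 12). 3/5 of 12 = 7.20, rounded up to 8, so 8 affirmative votes are needed; 10 voted in favor. Satisfied. (Moot — without a quorum no business can be validly transacted.)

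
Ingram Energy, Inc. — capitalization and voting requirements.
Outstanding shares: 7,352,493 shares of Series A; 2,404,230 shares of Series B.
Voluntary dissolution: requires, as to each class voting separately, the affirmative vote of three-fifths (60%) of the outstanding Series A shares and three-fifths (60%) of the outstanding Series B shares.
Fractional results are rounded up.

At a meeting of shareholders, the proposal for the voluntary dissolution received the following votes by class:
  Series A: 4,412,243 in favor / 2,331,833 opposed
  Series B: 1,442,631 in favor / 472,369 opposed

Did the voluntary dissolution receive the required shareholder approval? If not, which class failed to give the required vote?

Series A: 3/5 of 7352493 = 4411495.80, rounded up to 4411496; 4,411,496 required, 4,412,243 in favor — approved.
Series B: 3/5 of 2404230 = 1442538; 1,442,538 required, 1,442,631 in favor — approved.

Approved — every class gave the required vote.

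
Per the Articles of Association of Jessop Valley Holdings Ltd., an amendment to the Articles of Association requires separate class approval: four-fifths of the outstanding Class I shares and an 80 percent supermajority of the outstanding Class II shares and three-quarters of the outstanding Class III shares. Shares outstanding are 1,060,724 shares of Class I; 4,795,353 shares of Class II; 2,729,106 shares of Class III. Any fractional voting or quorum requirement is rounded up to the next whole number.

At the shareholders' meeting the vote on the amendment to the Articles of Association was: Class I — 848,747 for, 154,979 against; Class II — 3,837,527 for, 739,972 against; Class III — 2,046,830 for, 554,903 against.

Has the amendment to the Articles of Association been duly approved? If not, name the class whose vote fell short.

Class I: 4/5 of 1060724 = 848579.20, rounded up to 848580; 848,580 required, 848,747 in favor — approved.
Class II: 4/5 of 4795353 = 3836282.40, rounded up to 3836283; 3,836,283 required, 3,837,527 in favor — approved.
Class III: 3/4 of 2729106 = 2046829.50, rounded up to 2046830; 2,046,830 required, 2,046,830 in favor — approved.

Approved — every class gave the required vote.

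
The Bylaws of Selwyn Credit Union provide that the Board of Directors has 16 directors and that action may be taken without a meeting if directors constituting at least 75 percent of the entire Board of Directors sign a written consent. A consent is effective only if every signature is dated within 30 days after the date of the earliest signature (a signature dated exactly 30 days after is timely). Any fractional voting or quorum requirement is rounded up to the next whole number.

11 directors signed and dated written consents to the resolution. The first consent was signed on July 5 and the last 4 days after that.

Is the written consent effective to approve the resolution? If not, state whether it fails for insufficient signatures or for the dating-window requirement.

Not effective — insufficient signatures.

Signatures required: at least 75 percent of 16 — 3/4 of 16 = 12, so 12 needed; 11 signed. Insufficient.
Dating window: the latest signature is 4 days after the earliest; the limit is 30 days. Within the window.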